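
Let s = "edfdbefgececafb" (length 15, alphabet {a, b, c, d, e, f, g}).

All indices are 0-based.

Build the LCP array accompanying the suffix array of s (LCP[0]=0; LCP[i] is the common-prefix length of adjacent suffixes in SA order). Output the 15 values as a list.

[0, 0, 1, 0, 1, 0, 1, 0, 2, 1, 1, 0, 1, 1, 0]

sorted suffixes:
  #0 SA[0]=12  'afb'
  #1 SA[1]=14  'b'
  #2 SA[2]=4  'befgececafb'
  #3 SA[3]=11  'cafb'
  #4 SA[4]=9  'cecafb'
  #5 SA[5]=3  'dbefgececafb'
  #6 SA[6]=1  'dfdbefgececafb'
  #7 SA[7]=10  'ecafb'
  #8 SA[8]=8  'ececafb'
  #9 SA[9]=0  'edfdbefgececafb'
  #10 SA[10]=5  'efgececafb'
  #11 SA[11]=13  'fb'
  #12 SA[12]=2  'fdbefgececafb'
  #13 SA[13]=6  'fgececafb'
  #14 SA[14]=7  'gececafb'

SA = [12, 14, 4, 11, 9, 3, 1, 10, 8, 0, 5, 13, 2, 6, 7]
rank  pair      lcp
   1  s[12:],s[14:]  0  ''
   2  s[14:],s[4:]  1  'b'
   3  s[4:],s[11:]  0  ''
   4  s[11:],s[9:]  1  'c'
   5  s[9:],s[3:]  0  ''
   6  s[3:],s[1:]  1  'd'
   7  s[1:],s[10:]  0  ''
   8  s[10:],s[8:]  2  'ec'
   9  s[8:],s[0:]  1  'e'
  10  s[0:],s[5:]  1  'e'
  11  s[5:],s[13:]  0  ''
  12  s[13:],s[2:]  1  'f'
  13  s[2:],s[6:]  1  'f'
  14  s[6:],s[7:]  0  ''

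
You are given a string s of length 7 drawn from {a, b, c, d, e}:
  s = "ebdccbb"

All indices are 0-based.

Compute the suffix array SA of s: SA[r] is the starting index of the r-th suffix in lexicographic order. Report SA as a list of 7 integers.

sorted suffixes:
  #0 SA[0]=6  'b'
  #1 SA[1]=5  'bb'
  #2 SA[2]=1  'bdccbb'
  #3 SA[3]=4  'cbb'
  #4 SA[4]=3  'ccbb'
  #5 SA[5]=2  'dccbb'
  #6 SA[6]=0  'ebdccbb'

[6, 5, 1, 4, 3, 2, 0]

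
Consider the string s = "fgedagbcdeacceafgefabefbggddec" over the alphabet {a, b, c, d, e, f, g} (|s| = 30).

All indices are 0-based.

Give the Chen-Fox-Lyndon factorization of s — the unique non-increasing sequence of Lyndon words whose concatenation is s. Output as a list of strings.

["fg", "e", "d", "agbcde", "acceafgef", "abefbggddec"]

emit factor 1: 'fg' (i=0, period=2)
emit factor 2: 'e' (i=2, period=1)
emit factor 3: 'd' (i=3, period=1)
emit factor 4: 'agbcde' (i=4, period=6)
emit factor 5: 'acceafgef' (i=10, period=9)
emit factor 6: 'abefbggddec' (i=19, period=11)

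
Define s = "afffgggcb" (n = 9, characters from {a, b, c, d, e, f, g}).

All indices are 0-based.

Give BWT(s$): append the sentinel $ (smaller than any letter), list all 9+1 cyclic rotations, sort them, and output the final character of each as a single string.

b$cgaffggf

rank  rotation    last
    0  $afffgggcb  b
    1  afffgggcb$  $
    2  b$afffgggc  c
    3  cb$afffggg  g
    4  fffgggcb$a  a
    5  ffgggcb$af  f
    6  fgggcb$aff  f
    7  gcb$afffgg  g
    8  ggcb$afffg  g
    9  gggcb$afff  f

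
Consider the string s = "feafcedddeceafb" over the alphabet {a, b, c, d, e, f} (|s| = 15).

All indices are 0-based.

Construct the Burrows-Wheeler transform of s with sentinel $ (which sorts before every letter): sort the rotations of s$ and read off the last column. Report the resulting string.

rank  rotation          last
    0  $feafcedddeceafb  b
    1  afb$feafcedddece  e
    2  afcedddeceafb$fe  e
    3  b$feafcedddeceaf  f
    4  ceafb$feafceddde  e
    5  cedddeceafb$feaf  f
    6  dddeceafb$feafce  e
    7  ddeceafb$feafced  d
    8  deceafb$feafcedd  d
    9  eafb$feafcedddec  c
   10  eafcedddeceafb$f  f
   11  eceafb$feafceddd  d
   12  edddeceafb$feafc  c
   13  fb$feafcedddecea  a
   14  fcedddeceafb$fea  a
   15  feafcedddeceafb$  $

beefefeddcfdcaa$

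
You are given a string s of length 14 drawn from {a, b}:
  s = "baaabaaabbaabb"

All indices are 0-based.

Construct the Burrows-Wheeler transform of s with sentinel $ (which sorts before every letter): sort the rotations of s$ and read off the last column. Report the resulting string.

rank  rotation         last
    0  $baaabaaabbaabb  b
    1  aaabaaabbaabb$b  b
    2  aaabbaabb$baaab  b
    3  aabaaabbaabb$ba  a
    4  aabb$baaabaaabb  b
    5  aabbaabb$baaaba  a
    6  abaaabbaabb$baa  a
    7  abb$baaabaaabba  a
    8  abbaabb$baaabaa  a
    9  b$baaabaaabbaab  b
   10  baaabaaabbaabb$  $
   11  baaabbaabb$baaa  a
   12  baabb$baaabaaab  b
   13  bb$baaabaaabbaa  a
   14  bbaabb$baaabaaa  a

bbbabaaaab$abaa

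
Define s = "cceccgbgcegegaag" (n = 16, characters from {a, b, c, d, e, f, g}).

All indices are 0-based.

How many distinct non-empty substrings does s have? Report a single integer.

sorted suffixes:
  #0 SA[0]=13  'aag'
  #1 SA[1]=14  'ag'
  #2 SA[2]=6  'bgcegegaag'
  #3 SA[3]=0  'cceccgbgcegegaag'
  #4 SA[4]=3  'ccgbgcegegaag'
  #5 SA[5]=1  'ceccgbgcegegaag'
  #6 SA[6]=8  'cegegaag'
  #7 SA[7]=4  'cgbgcegegaag'
  #8 SA[8]=2  'eccgbgcegegaag'
  #9 SA[9]=11  'egaag'
  #10 SA[10]=9  'egegaag'
  #11 SA[11]=15  'g'
  #12 SA[12]=12  'gaag'
  #13 SA[13]=5  'gbgcegegaag'
  #14 SA[14]=7  'gcegegaag'
  #15 SA[15]=10  'gegaag'

SA = [13, 14, 6, 0, 3, 1, 8, 4, 2, 11, 9, 15, 12, 5, 7, 10]
rank  pair      lcp
   1  s[13:],s[14:]  1  'a'
   2  s[14:],s[6:]  0  ''
   3  s[6:],s[0:]  0  ''
   4  s[0:],s[3:]  2  'cc'
   5  s[3:],s[1:]  1  'c'
   6  s[1:],s[8:]  2  'ce'
   7  s[8:],s[4:]  1  'c'
   8  s[4:],s[2:]  0  ''
   9  s[2:],s[11:]  1  'e'
  10  s[11:],s[9:]  2  'eg'
  11  s[9:],s[15:]  0  ''
  12  s[15:],s[12:]  1  'g'
  13  s[12:],s[5:]  1  'g'
  14  s[5:],s[7:]  1  'g'
  15  s[7:],s[10:]  1  'g'

n(n+1)/2 = 16·17/2 = 136
Σ LCP = 0 + 1 + 0 + 0 + 2 + 1 + 2 + 1 + 0 + 1 + 2 + 0 + 1 + 1 + 1 + 1 = 14
distinct = 136 − 14 = 122

122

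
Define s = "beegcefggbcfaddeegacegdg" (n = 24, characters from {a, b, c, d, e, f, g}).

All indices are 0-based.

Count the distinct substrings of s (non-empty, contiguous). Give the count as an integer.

rank→(start, suffix):
  0 → (18, 'acegdg')
  1 → (12, 'addeegacegdg')
  2 → (9, 'bcfaddeegacegdg')
  3 → (0, 'beegcefggbcfaddeegacegdg')
  4 → (4, 'cefggbcfaddeegacegdg')
  5 → (19, 'cegdg')
  6 → (10, 'cfaddeegacegdg')
  7 → (13, 'ddeegacegdg')
  8 → (14, 'deegacegdg')
  9 → (22, 'dg')
  10 → (15, 'eegacegdg')
  11 → (1, 'eegcefggbcfaddeegacegdg')
  12 → (5, 'efggbcfaddeegacegdg')
  13 → (16, 'egacegdg')
  14 → (2, 'egcefggbcfaddeegacegdg')
  15 → (20, 'egdg')
  16 → (11, 'faddeegacegdg')
  17 → (6, 'fggbcfaddeegacegdg')
  18 → (23, 'g')
  19 → (17, 'gacegdg')
  20 → (8, 'gbcfaddeegacegdg')
  21 → (3, 'gcefggbcfaddeegacegdg')
  22 → (21, 'gdg')
  23 → (7, 'ggbcfaddeegacegdg')

SA = [18, 12, 9, 0, 4, 19, 10, 13, 14, 22, 15, 1, 5, 16, 2, 20, 11, 6, 23, 17, 8, 3, 21, 7]
[i] adj suffixes → lcp
  [1] 18/12 → 1 ('a')
  [2] 12/9 → 0 ('')
  [3] 9/0 → 1 ('b')
  [4] 0/4 → 0 ('')
  [5] 4/19 → 2 ('ce')
  [6] 19/10 → 1 ('c')
  [7] 10/13 → 0 ('')
  [8] 13/14 → 1 ('d')
  [9] 14/22 → 1 ('d')
  [10] 22/15 → 0 ('')
  [11] 15/1 → 3 ('eeg')
  [12] 1/5 → 1 ('e')
  [13] 5/16 → 1 ('e')
  [14] 16/2 → 2 ('eg')
  [15] 2/20 → 2 ('eg')
  [16] 20/11 → 0 ('')
  [17] 11/6 → 1 ('f')
  [18] 6/23 → 0 ('')
  [19] 23/17 → 1 ('g')
  [20] 17/8 → 1 ('g')
  [21] 8/3 → 1 ('g')
  [22] 3/21 → 1 ('g')
  [23] 21/7 → 1 ('g')

n(n+1)/2 = 24·25/2 = 300
Σ LCP = 0 + 1 + 0 + 1 + 0 + 2 + 1 + 0 + 1 + 1 + 0 + 3 + 1 + 1 + 2 + 2 + 0 + 1 + 0 + 1 + 1 + 1 + 1 + 1 = 22
distinct = 300 − 22 = 278

278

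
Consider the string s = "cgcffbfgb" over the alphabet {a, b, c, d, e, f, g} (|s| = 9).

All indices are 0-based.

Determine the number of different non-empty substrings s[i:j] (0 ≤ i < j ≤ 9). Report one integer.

40

rank | idx | suffix
   0 |   8 | b
   1 |   5 | bfgb
   2 |   2 | cffbfgb
   3 |   0 | cgcffbfgb
   4 |   4 | fbfgb
   5 |   3 | ffbfgb
   6 |   6 | fgb
   7 |   7 | gb
   8 |   1 | gcffbfgb

SA = [8, 5, 2, 0, 4, 3, 6, 7, 1]
rank  pair      lcp
   1  s[8:],s[5:]  1  'b'
   2  s[5:],s[2:]  0  ''
   3  s[2:],s[0:]  1  'c'
   4  s[0:],s[4:]  0  ''
   5  s[4:],s[3:]  1  'f'
   6  s[3:],s[6:]  1  'f'
   7  s[6:],s[7:]  0  ''
   8  s[7:],s[1:]  1  'g'

n(n+1)/2 = 9·10/2 = 45
Σ LCP = 0 + 1 + 0 + 1 + 0 + 1 + 1 + 0 + 1 = 5
distinct = 45 − 5 = 40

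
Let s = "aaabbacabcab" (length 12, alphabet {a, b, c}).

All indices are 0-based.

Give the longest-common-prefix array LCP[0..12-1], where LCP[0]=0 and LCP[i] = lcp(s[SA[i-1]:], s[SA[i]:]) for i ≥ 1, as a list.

rank→(start, suffix):
  0 → (0, 'aaabbacabcab')
  1 → (1, 'aabbacabcab')
  2 → (10, 'ab')
  3 → (2, 'abbacabcab')
  4 → (7, 'abcab')
  5 → (5, 'acabcab')
  6 → (11, 'b')
  7 → (4, 'bacabcab')
  8 → (3, 'bbacabcab')
  9 → (8, 'bcab')
  10 → (9, 'cab')
  11 → (6, 'cabcab')

SA = [0, 1, 10, 2, 7, 5, 11, 4, 3, 8, 9, 6]
rank  pair      lcp
   1  s[0:],s[1:]  2  'aa'
   2  s[1:],s[10:]  1  'a'
   3  s[10:],s[2:]  2  'ab'
   4  s[2:],s[7:]  2  'ab'
   5  s[7:],s[5:]  1  'a'
   6  s[5:],s[11:]  0  ''
   7  s[11:],s[4:]  1  'b'
   8  s[4:],s[3:]  1  'b'
   9  s[3:],s[8:]  1  'b'
  10  s[8:],s[9:]  0  ''
  11  s[9:],s[6:]  3  'cab'

[0, 2, 1, 2, 2, 1, 0, 1, 1, 1, 0, 3]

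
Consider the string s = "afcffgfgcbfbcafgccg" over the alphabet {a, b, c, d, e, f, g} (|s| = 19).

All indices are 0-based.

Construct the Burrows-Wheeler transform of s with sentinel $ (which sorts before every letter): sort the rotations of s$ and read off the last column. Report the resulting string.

g$cfcbggfcbacgafcfff

rank  rotation              last
    0  $afcffgfgcbfbcafgccg  g
    1  afcffgfgcbfbcafgccg$  $
    2  afgccg$afcffgfgcbfbc  c
    3  bcafgccg$afcffgfgcbf  f
    4  bfbcafgccg$afcffgfgc  c
    5  cafgccg$afcffgfgcbfb  b
    6  cbfbcafgccg$afcffgfg  g
    7  ccg$afcffgfgcbfbcafg  g
    8  cffgfgcbfbcafgccg$af  f
    9  cg$afcffgfgcbfbcafgc  c
   10  fbcafgccg$afcffgfgcb  b
   11  fcffgfgcbfbcafgccg$a  a
   12  ffgfgcbfbcafgccg$afc  c
   13  fgcbfbcafgccg$afcffg  g
   14  fgccg$afcffgfgcbfbca  a
   15  fgfgcbfbcafgccg$afcf  f
   16  g$afcffgfgcbfbcafgcc  c
   17  gcbfbcafgccg$afcffgf  f
   18  gccg$afcffgfgcbfbcaf  f
   19  gfgcbfbcafgccg$afcff  f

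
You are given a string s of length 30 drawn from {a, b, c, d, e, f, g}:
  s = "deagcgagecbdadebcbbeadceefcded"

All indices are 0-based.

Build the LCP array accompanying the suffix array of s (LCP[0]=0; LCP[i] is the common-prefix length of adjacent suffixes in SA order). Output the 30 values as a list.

[0, 2, 1, 2, 0, 1, 1, 1, 0, 2, 1, 1, 1, 0, 1, 1, 1, 2, 2, 0, 2, 1, 1, 1, 1, 1, 0, 0, 1, 1]

rank→(start, suffix):
  0 → (20, 'adceefcded')
  1 → (12, 'adebcbbeadceefcded')
  2 → (2, 'agcgagecbdadebcbbeadceefcded')
  3 → (6, 'agecbdadebcbbeadceefcded')
  4 → (17, 'bbeadceefcded')
  5 → (15, 'bcbbeadceefcded')
  6 → (10, 'bdadebcbbeadceefcded')
  7 → (18, 'beadceefcded')
  8 → (16, 'cbbeadceefcded')
  9 → (9, 'cbdadebcbbeadceefcded')
  10 → (26, 'cded')
  11 → (22, 'ceefcded')
  12 → (4, 'cgagecbdadebcbbeadceefcded')
  13 → (29, 'd')
  14 → (11, 'dadebcbbeadceefcded')
  15 → (21, 'dceefcded')
  16 → (0, 'deagcgagecbdadebcbbeadceefcded')
  17 → (13, 'debcbbeadceefcded')
  18 → (27, 'ded')
  19 → (19, 'eadceefcded')
  20 → (1, 'eagcgagecbdadebcbbeadceefcded')
  21 → (14, 'ebcbbeadceefcded')
  22 → (8, 'ecbdadebcbbeadceefcded')
  23 → (28, 'ed')
  24 → (23, 'eefcded')
  25 → (24, 'efcded')
  26 → (25, 'fcded')
  27 → (5, 'gagecbdadebcbbeadceefcded')
  28 → (3, 'gcgagecbdadebcbbeadceefcded')
  29 → (7, 'gecbdadebcbbeadceefcded')

SA = [20, 12, 2, 6, 17, 15, 10, 18, 16, 9, 26, 22, 4, 29, 11, 21, 0, 13, 27, 19, 1, 14, 8, 28, 23, 24, 25, 5, 3, 7]
[i] adj suffixes → lcp
  [1] 20/12 → 2 ('ad')
  [2] 12/2 → 1 ('a')
  [3] 2/6 → 2 ('ag')
  [4] 6/17 → 0 ('')
  [5] 17/15 → 1 ('b')
  [6] 15/10 → 1 ('b')
  [7] 10/18 → 1 ('b')
  [8] 18/16 → 0 ('')
  [9] 16/9 → 2 ('cb')
  [10] 9/26 → 1 ('c')
  [11] 26/22 → 1 ('c')
  [12] 22/4 → 1 ('c')
  [13] 4/29 → 0 ('')
  [14] 29/11 → 1 ('d')
  [15] 11/21 → 1 ('d')
  [16] 21/0 → 1 ('d')
  [17] 0/13 → 2 ('de')
  [18] 13/27 → 2 ('de')
  [19] 27/19 → 0 ('')
  [20] 19/1 → 2 ('ea')
  [21] 1/14 → 1 ('e')
  [22] 14/8 → 1 ('e')
  [23] 8/28 → 1 ('e')
  [24] 28/23 → 1 ('e')
  [25] 23/24 → 1 ('e')
  [26] 24/25 → 0 ('')
  [27] 25/5 → 0 ('')
  [28] 5/3 → 1 ('g')
  [29] 3/7 → 1 ('g')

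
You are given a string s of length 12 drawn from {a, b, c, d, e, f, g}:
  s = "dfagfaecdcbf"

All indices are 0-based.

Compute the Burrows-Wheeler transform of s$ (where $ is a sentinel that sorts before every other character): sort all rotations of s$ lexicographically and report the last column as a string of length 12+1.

rank  rotation       last
    0  $dfagfaecdcbf  f
    1  aecdcbf$dfagf  f
    2  agfaecdcbf$df  f
    3  bf$dfagfaecdc  c
    4  cbf$dfagfaecd  d
    5  cdcbf$dfagfae  e
    6  dcbf$dfagfaec  c
    7  dfagfaecdcbf$  $
    8  ecdcbf$dfagfa  a
    9  f$dfagfaecdcb  b
   10  faecdcbf$dfag  g
   11  fagfaecdcbf$d  d
   12  gfaecdcbf$dfa  a

fffcdec$abgda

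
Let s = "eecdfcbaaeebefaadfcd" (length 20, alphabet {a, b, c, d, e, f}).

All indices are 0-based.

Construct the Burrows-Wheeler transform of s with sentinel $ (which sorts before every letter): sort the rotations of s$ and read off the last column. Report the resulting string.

rank  rotation               last
    0  $eecdfcbaaeebefaadfcd  d
    1  aadfcd$eecdfcbaaeebef  f
    2  aaeebefaadfcd$eecdfcb  b
    3  adfcd$eecdfcbaaeebefa  a
    4  aeebefaadfcd$eecdfcba  a
    5  baaeebefaadfcd$eecdfc  c
    6  befaadfcd$eecdfcbaaee  e
    7  cbaaeebefaadfcd$eecdf  f
    8  cd$eecdfcbaaeebefaadf  f
    9  cdfcbaaeebefaadfcd$ee  e
   10  d$eecdfcbaaeebefaadfc  c
   11  dfcbaaeebefaadfcd$eec  c
   12  dfcd$eecdfcbaaeebefaa  a
   13  ebefaadfcd$eecdfcbaae  e
   14  ecdfcbaaeebefaadfcd$e  e
   15  eebefaadfcd$eecdfcbaa  a
   16  eecdfcbaaeebefaadfcd$  $
   17  efaadfcd$eecdfcbaaeeb  b
   18  faadfcd$eecdfcbaaeebe  e
   19  fcbaaeebefaadfcd$eecd  d
   20  fcd$eecdfcbaaeebefaad  d

dfbaaceffeccaeea$bedd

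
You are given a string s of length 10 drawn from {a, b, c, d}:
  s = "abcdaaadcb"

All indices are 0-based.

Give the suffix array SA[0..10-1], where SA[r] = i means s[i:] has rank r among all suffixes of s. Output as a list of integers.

rank | idx | suffix
   0 |   4 | aaadcb
   1 |   5 | aadcb
   2 |   0 | abcdaaadcb
   3 |   6 | adcb
   4 |   9 | b
   5 |   1 | bcdaaadcb
   6 |   8 | cb
   7 |   2 | cdaaadcb
   8 |   3 | daaadcb
   9 |   7 | dcb

[4, 5, 0, 6, 9, 1, 8, 2, 3, 7]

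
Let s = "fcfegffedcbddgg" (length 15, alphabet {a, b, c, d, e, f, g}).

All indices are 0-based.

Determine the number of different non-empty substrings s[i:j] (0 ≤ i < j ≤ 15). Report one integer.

sorted suffixes:
  #0 SA[0]=10  'bddgg'
  #1 SA[1]=9  'cbddgg'
  #2 SA[2]=1  'cfegffedcbddgg'
  #3 SA[3]=8  'dcbddgg'
  #4 SA[4]=11  'ddgg'
  #5 SA[5]=12  'dgg'
  #6 SA[6]=7  'edcbddgg'
  #7 SA[7]=3  'egffedcbddgg'
  #8 SA[8]=0  'fcfegffedcbddgg'
  #9 SA[9]=6  'fedcbddgg'
  #10 SA[10]=2  'fegffedcbddgg'
  #11 SA[11]=5  'ffedcbddgg'
  #12 SA[12]=14  'g'
  #13 SA[13]=4  'gffedcbddgg'
  #14 SA[14]=13  'gg'

SA = [10, 9, 1, 8, 11, 12, 7, 3, 0, 6, 2, 5, 14, 4, 13]
i: (SA[i-1],SA[i]) lcp shared
  1: (10,9) 0 ''
  2: (9,1) 1 'c'
  3: (1,8) 0 ''
  4: (8,11) 1 'd'
  5: (11,12) 1 'd'
  6: (12,7) 0 ''
  7: (7,3) 1 'e'
  8: (3,0) 0 ''
  9: (0,6) 1 'f'
  10: (6,2) 2 'fe'
  11: (2,5) 1 'f'
  12: (5,14) 0 ''
  13: (14,4) 1 'g'
  14: (4,13) 1 'g'

n(n+1)/2 = 15·16/2 = 120
Σ LCP = 0 + 0 + 1 + 0 + 1 + 1 + 0 + 1 + 0 + 1 + 2 + 1 + 0 + 1 + 1 = 10
distinct = 120 − 10 = 110

110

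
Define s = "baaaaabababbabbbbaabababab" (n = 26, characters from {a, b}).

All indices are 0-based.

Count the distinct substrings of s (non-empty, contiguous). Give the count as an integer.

272

rank→(start, suffix):
  0 → (1, 'aaaaabababbabbbbaabababab')
  1 → (2, 'aaaabababbabbbbaabababab')
  2 → (3, 'aaabababbabbbbaabababab')
  3 → (17, 'aabababab')
  4 → (4, 'aabababbabbbbaabababab')
  5 → (24, 'ab')
  6 → (22, 'abab')
  7 → (20, 'ababab')
  8 → (18, 'abababab')
  9 → (5, 'abababbabbbbaabababab')
  10 → (7, 'ababbabbbbaabababab')
  11 → (9, 'abbabbbbaabababab')
  12 → (12, 'abbbbaabababab')
  13 → (25, 'b')
  14 → (0, 'baaaaabababbabbbbaabababab')
  15 → (16, 'baabababab')
  16 → (23, 'bab')
  17 → (21, 'babab')
  18 → (19, 'bababab')
  19 → (6, 'bababbabbbbaabababab')
  20 → (8, 'babbabbbbaabababab')
  21 → (11, 'babbbbaabababab')
  22 → (15, 'bbaabababab')
  23 → (10, 'bbabbbbaabababab')
  24 → (14, 'bbbaabababab')
  25 → (13, 'bbbbaabababab')

SA = [1, 2, 3, 17, 4, 24, 22, 20, 18, 5, 7, 9, 12, 25, 0, 16, 23, 21, 19, 6, 8, 11, 15, 10, 14, 13]
i: (SA[i-1],SA[i]) lcp shared
  1: (1,2) 4 'aaaa'
  2: (2,3) 3 'aaa'
  3: (3,17) 2 'aa'
  4: (17,4) 7 'aababab'
  5: (4,24) 1 'a'
  6: (24,22) 2 'ab'
  7: (22,20) 4 'abab'
  8: (20,18) 6 'ababab'
  9: (18,5) 6 'ababab'
  10: (5,7) 4 'abab'
  11: (7,9) 2 'ab'
  12: (9,12) 3 'abb'
  13: (12,25) 0 ''
  14: (25,0) 1 'b'
  15: (0,16) 3 'baa'
  16: (16,23) 2 'ba'
  17: (23,21) 3 'bab'
  18: (21,19) 5 'babab'
  19: (19,6) 5 'babab'
  20: (6,8) 3 'bab'
  21: (8,11) 4 'babb'
  22: (11,15) 1 'b'
  23: (15,10) 3 'bba'
  24: (10,14) 2 'bb'
  25: (14,13) 3 'bbb'

n(n+1)/2 = 26·27/2 = 351
Σ LCP = 0 + 4 + 3 + 2 + 7 + 1 + 2 + 4 + 6 + 6 + 4 + 2 + 3 + 0 + 1 + 3 + 2 + 3 + 5 + 5 + 3 + 4 + 1 + 3 + 2 + 3 = 79
distinct = 351 − 79 = 272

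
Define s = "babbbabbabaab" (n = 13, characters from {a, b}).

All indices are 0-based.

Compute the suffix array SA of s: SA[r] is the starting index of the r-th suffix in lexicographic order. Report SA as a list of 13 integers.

rank | idx | suffix
   0 |  10 | aab
   1 |  11 | ab
   2 |   8 | abaab
   3 |   5 | abbabaab
   4 |   1 | abbbabbabaab
   5 |  12 | b
   6 |   9 | baab
   7 |   7 | babaab
   8 |   4 | babbabaab
   9 |   0 | babbbabbabaab
  10 |   6 | bbabaab
  11 |   3 | bbabbabaab
  12 |   2 | bbbabbabaab

[10, 11, 8, 5, 1, 12, 9, 7, 4, 0, 6, 3, 2]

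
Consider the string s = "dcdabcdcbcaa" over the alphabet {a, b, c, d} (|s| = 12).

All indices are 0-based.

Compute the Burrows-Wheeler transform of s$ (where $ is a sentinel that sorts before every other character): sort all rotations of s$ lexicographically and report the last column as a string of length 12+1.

aacdcabddbcc$

rank  rotation       last
    0  $dcdabcdcbcaa  a
    1  a$dcdabcdcbca  a
    2  aa$dcdabcdcbc  c
    3  abcdcbcaa$dcd  d
    4  bcaa$dcdabcdc  c
    5  bcdcbcaa$dcda  a
    6  caa$dcdabcdcb  b
    7  cbcaa$dcdabcd  d
    8  cdabcdcbcaa$d  d
    9  cdcbcaa$dcdab  b
   10  dabcdcbcaa$dc  c
   11  dcbcaa$dcdabc  c
   12  dcdabcdcbcaa$  $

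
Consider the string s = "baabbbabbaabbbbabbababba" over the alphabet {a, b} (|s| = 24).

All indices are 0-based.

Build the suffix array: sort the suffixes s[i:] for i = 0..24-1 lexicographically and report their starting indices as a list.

rank | idx | suffix
   0 |  23 | a
   1 |   1 | aabbbabbaabbbbabbababba
   2 |   9 | aabbbbabbababba
   3 |  18 | ababba
   4 |  20 | abba
   5 |   6 | abbaabbbbabbababba
   6 |  15 | abbababba
   7 |   2 | abbbabbaabbbbabbababba
   8 |  10 | abbbbabbababba
   9 |  22 | ba
  10 |   0 | baabbbabbaabbbbabbababba
  11 |   8 | baabbbbabbababba
  12 |  17 | bababba
  13 |  19 | babba
  14 |   5 | babbaabbbbabbababba
  15 |  14 | babbababba
  16 |  21 | bba
  17 |   7 | bbaabbbbabbababba
  18 |  16 | bbababba
  19 |   4 | bbabbaabbbbabbababba
  20 |  13 | bbabbababba
  21 |   3 | bbbabbaabbbbabbababba
  22 |  12 | bbbabbababba
  23 |  11 | bbbbabbababba

[23, 1, 9, 18, 20, 6, 15, 2, 10, 22, 0, 8, 17, 19, 5, 14, 21, 7, 16, 4, 13, 3, 12, 11]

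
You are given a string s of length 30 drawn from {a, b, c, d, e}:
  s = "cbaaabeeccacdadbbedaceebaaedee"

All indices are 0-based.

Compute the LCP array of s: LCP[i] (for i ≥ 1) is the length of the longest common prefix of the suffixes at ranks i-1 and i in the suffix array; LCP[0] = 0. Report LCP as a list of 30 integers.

rank | idx | suffix
   0 |   2 | aaabeeccacdadbbedaceebaaedee
   1 |   3 | aabeeccacdadbbedaceebaaedee
   2 |  24 | aaedee
   3 |   4 | abeeccacdadbbedaceebaaedee
   4 |  10 | acdadbbedaceebaaedee
   5 |  19 | aceebaaedee
   6 |  13 | adbbedaceebaaedee
   7 |  25 | aedee
   8 |   1 | baaabeeccacdadbbedaceebaaedee
   9 |  23 | baaedee
  10 |  15 | bbedaceebaaedee
  11 |  16 | bedaceebaaedee
  12 |   5 | beeccacdadbbedaceebaaedee
  13 |   9 | cacdadbbedaceebaaedee
  14 |   0 | cbaaabeeccacdadbbedaceebaaedee
  15 |   8 | ccacdadbbedaceebaaedee
  16 |  11 | cdadbbedaceebaaedee
  17 |  20 | ceebaaedee
  18 |  18 | daceebaaedee
  19 |  12 | dadbbedaceebaaedee
  20 |  14 | dbbedaceebaaedee
  21 |  27 | dee
  22 |  29 | e
  23 |  22 | ebaaedee
  24 |   7 | eccacdadbbedaceebaaedee
  25 |  17 | edaceebaaedee
  26 |  26 | edee
  27 |  28 | ee
  28 |  21 | eebaaedee
  29 |   6 | eeccacdadbbedaceebaaedee

SA = [2, 3, 24, 4, 10, 19, 13, 25, 1, 23, 15, 16, 5, 9, 0, 8, 11, 20, 18, 12, 14, 27, 29, 22, 7, 17, 26, 28, 21, 6]
i: (SA[i-1],SA[i]) lcp shared
  1: (2,3) 2 'aa'
  2: (3,24) 2 'aa'
  3: (24,4) 1 'a'
  4: (4,10) 1 'a'
  5: (10,19) 2 'ac'
  6: (19,13) 1 'a'
  7: (13,25) 1 'a'
  8: (25,1) 0 ''
  9: (1,23) 3 'baa'
  10: (23,15) 1 'b'
  11: (15,16) 1 'b'
  12: (16,5) 2 'be'
  13: (5,9) 0 ''
  14: (9,0) 1 'c'
  15: (0,8) 1 'c'
  16: (8,11) 1 'c'
  17: (11,20) 1 'c'
  18: (20,18) 0 ''
  19: (18,12) 2 'da'
  20: (12,14) 1 'd'
  21: (14,27) 1 'd'
  22: (27,29) 0 ''
  23: (29,22) 1 'e'
  24: (22,7) 1 'e'
  25: (7,17) 1 'e'
  26: (17,26) 2 'ed'
  27: (26,28) 1 'e'
  28: (28,21) 2 'ee'
  29: (21,6) 2 'ee'

[0, 2, 2, 1, 1, 2, 1, 1, 0, 3, 1, 1, 2, 0, 1, 1, 1, 1, 0, 2, 1, 1, 0, 1, 1, 1, 2, 1, 2, 2]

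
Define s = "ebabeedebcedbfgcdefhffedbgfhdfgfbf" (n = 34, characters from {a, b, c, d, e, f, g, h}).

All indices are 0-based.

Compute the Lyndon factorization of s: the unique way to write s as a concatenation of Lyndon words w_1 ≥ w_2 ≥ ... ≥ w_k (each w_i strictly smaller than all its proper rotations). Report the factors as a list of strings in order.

emit factor 1: 'e' (i=0, period=1)
emit factor 2: 'b' (i=1, period=1)
emit factor 3: 'abeedebcedbfgcdefhffedbgfhdfgfbf' (i=2, period=32)

["e", "b", "abeedebcedbfgcdefhffedbgfhdfgfbf"]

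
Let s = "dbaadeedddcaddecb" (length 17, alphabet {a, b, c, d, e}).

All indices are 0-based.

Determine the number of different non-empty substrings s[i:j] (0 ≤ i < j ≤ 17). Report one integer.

137

sorted suffixes:
  #0 SA[0]=2  'aadeedddcaddecb'
  #1 SA[1]=11  'addecb'
  #2 SA[2]=3  'adeedddcaddecb'
  #3 SA[3]=16  'b'
  #4 SA[4]=1  'baadeedddcaddecb'
  #5 SA[5]=10  'caddecb'
  #6 SA[6]=15  'cb'
  #7 SA[7]=0  'dbaadeedddcaddecb'
  #8 SA[8]=9  'dcaddecb'
  #9 SA[9]=8  'ddcaddecb'
  #10 SA[10]=7  'dddcaddecb'
  #11 SA[11]=12  'ddecb'
  #12 SA[12]=13  'decb'
  #13 SA[13]=4  'deedddcaddecb'
  #14 SA[14]=14  'ecb'
  #15 SA[15]=6  'edddcaddecb'
  #16 SA[16]=5  'eedddcaddecb'

SA = [2, 11, 3, 16, 1, 10, 15, 0, 9, 8, 7, 12, 13, 4, 14, 6, 5]
rank  pair      lcp
   1  s[2:],s[11:]  1  'a'
   2  s[11:],s[3:]  2  'ad'
   3  s[3:],s[16:]  0  ''
   4  s[16:],s[1:]  1  'b'
   5  s[1:],s[10:]  0  ''
   6  s[10:],s[15:]  1  'c'
   7  s[15:],s[0:]  0  ''
   8  s[0:],s[9:]  1  'd'
   9  s[9:],s[8:]  1  'd'
  10  s[8:],s[7:]  2  'dd'
  11  s[7:],s[12:]  2  'dd'
  12  s[12:],s[13:]  1  'd'
  13  s[13:],s[4:]  2  'de'
  14  s[4:],s[14:]  0  ''
  15  s[14:],s[6:]  1  'e'
  16  s[6:],s[5:]  1  'e'

n(n+1)/2 = 17·18/2 = 153
Σ LCP = 0 + 1 + 2 + 0 + 1 + 0 + 1 + 0 + 1 + 1 + 2 + 2 + 1 + 2 + 0 + 1 + 1 = 16
distinct = 153 − 16 = 137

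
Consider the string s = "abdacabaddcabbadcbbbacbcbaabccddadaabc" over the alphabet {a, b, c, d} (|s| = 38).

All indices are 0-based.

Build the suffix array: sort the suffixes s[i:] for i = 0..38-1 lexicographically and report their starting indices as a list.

rank | idx | suffix
   0 |  34 | aabc
   1 |  25 | aabccddadaabc
   2 |   5 | abaddcabbadcbbbacbcbaabccddadaabc
   3 |  11 | abbadcbbbacbcbaabccddadaabc
   4 |  35 | abc
   5 |  26 | abccddadaabc
   6 |   0 | abdacabaddcabbadcbbbacbcbaabccddadaabc
   7 |   3 | acabaddcabbadcbbbacbcbaabccddadaabc
   8 |  20 | acbcbaabccddadaabc
   9 |  32 | adaabc
  10 |  14 | adcbbbacbcbaabccddadaabc
  11 |   7 | addcabbadcbbbacbcbaabccddadaabc
  12 |  24 | baabccddadaabc
  13 |  19 | bacbcbaabccddadaabc
  14 |  13 | badcbbbacbcbaabccddadaabc
  15 |   6 | baddcabbadcbbbacbcbaabccddadaabc
  16 |  18 | bbacbcbaabccddadaabc
  17 |  12 | bbadcbbbacbcbaabccddadaabc
  18 |  17 | bbbacbcbaabccddadaabc
  19 |  36 | bc
  20 |  22 | bcbaabccddadaabc
  21 |  27 | bccddadaabc
  22 |   1 | bdacabaddcabbadcbbbacbcbaabccddadaabc
  23 |  37 | c
  24 |   4 | cabaddcabbadcbbbacbcbaabccddadaabc
  25 |  10 | cabbadcbbbacbcbaabccddadaabc
  26 |  23 | cbaabccddadaabc
  27 |  16 | cbbbacbcbaabccddadaabc
  28 |  21 | cbcbaabccddadaabc
  29 |  28 | ccddadaabc
  30 |  29 | cddadaabc
  31 |  33 | daabc
  32 |   2 | dacabaddcabbadcbbbacbcbaabccddadaabc
  33 |  31 | dadaabc
  34 |   9 | dcabbadcbbbacbcbaabccddadaabc
  35 |  15 | dcbbbacbcbaabccddadaabc
  36 |  30 | ddadaabc
  37 |   8 | ddcabbadcbbbacbcbaabccddadaabc

[34, 25, 5, 11, 35, 26, 0, 3, 20, 32, 14, 7, 24, 19, 13, 6, 18, 12, 17, 36, 22, 27, 1, 37, 4, 10, 23, 16, 21, 28, 29, 33, 2, 31, 9, 15, 30, 8]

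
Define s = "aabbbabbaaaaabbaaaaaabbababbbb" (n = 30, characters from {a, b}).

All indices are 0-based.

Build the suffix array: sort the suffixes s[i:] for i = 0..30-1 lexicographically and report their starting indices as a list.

[15, 8, 16, 9, 17, 10, 18, 11, 19, 0, 23, 12, 5, 20, 1, 25, 29, 14, 7, 22, 4, 24, 28, 13, 6, 21, 3, 27, 2, 26]

sorted suffixes:
  #0 SA[0]=15  'aaaaaabbababbbb'
  #1 SA[1]=8  'aaaaabbaaaaaabbababbbb'
  #2 SA[2]=16  'aaaaabbababbbb'
  #3 SA[3]=9  'aaaabbaaaaaabbababbbb'
  #4 SA[4]=17  'aaaabbababbbb'
  #5 SA[5]=10  'aaabbaaaaaabbababbbb'
  #6 SA[6]=18  'aaabbababbbb'
  #7 SA[7]=11  'aabbaaaaaabbababbbb'
  #8 SA[8]=19  'aabbababbbb'
  #9 SA[9]=0  'aabbbabbaaaaabbaaaaaabbababbbb'
  #10 SA[10]=23  'ababbbb'
  #11 SA[11]=12  'abbaaaaaabbababbbb'
  #12 SA[12]=5  'abbaaaaabbaaaaaabbababbbb'
  #13 SA[13]=20  'abbababbbb'
  #14 SA[14]=1  'abbbabbaaaaabbaaaaaabbababbbb'
  #15 SA[15]=25  'abbbb'
  #16 SA[16]=29  'b'
  #17 SA[17]=14  'baaaaaabbababbbb'
  #18 SA[18]=7  'baaaaabbaaaaaabbababbbb'
  #19 SA[19]=22  'bababbbb'
  #20 SA[20]=4  'babbaaaaabbaaaaaabbababbbb'
  #21 SA[21]=24  'babbbb'
  #22 SA[22]=28  'bb'
  #23 SA[23]=13  'bbaaaaaabbababbbb'
  #24 SA[24]=6  'bbaaaaabbaaaaaabbababbbb'
  #25 SA[25]=21  'bbababbbb'
  #26 SA[26]=3  'bbabbaaaaabbaaaaaabbababbbb'
  #27 SA[27]=27  'bbb'
  #28 SA[28]=2  'bbbabbaaaaabbaaaaaabbababbbb'
  #29 SA[29]=26  'bbbb'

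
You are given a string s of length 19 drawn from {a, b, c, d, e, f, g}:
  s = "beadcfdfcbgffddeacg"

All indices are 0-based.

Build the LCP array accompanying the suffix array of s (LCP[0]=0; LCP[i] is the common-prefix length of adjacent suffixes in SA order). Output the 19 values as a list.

sorted suffixes:
  #0 SA[0]=16  'acg'
  #1 SA[1]=2  'adcfdfcbgffddeacg'
  #2 SA[2]=0  'beadcfdfcbgffddeacg'
  #3 SA[3]=9  'bgffddeacg'
  #4 SA[4]=8  'cbgffddeacg'
  #5 SA[5]=4  'cfdfcbgffddeacg'
  #6 SA[6]=17  'cg'
  #7 SA[7]=3  'dcfdfcbgffddeacg'
  #8 SA[8]=13  'ddeacg'
  #9 SA[9]=14  'deacg'
  #10 SA[10]=6  'dfcbgffddeacg'
  #11 SA[11]=15  'eacg'
  #12 SA[12]=1  'eadcfdfcbgffddeacg'
  #13 SA[13]=7  'fcbgffddeacg'
  #14 SA[14]=12  'fddeacg'
  #15 SA[15]=5  'fdfcbgffddeacg'
  #16 SA[16]=11  'ffddeacg'
  #17 SA[17]=18  'g'
  #18 SA[18]=10  'gffddeacg'

SA = [16, 2, 0, 9, 8, 4, 17, 3, 13, 14, 6, 15, 1, 7, 12, 5, 11, 18, 10]
i: (SA[i-1],SA[i]) lcp shared
  1: (16,2) 1 'a'
  2: (2,0) 0 ''
  3: (0,9) 1 'b'
  4: (9,8) 0 ''
  5: (8,4) 1 'c'
  6: (4,17) 1 'c'
  7: (17,3) 0 ''
  8: (3,13) 1 'd'
  9: (13,14) 1 'd'
  10: (14,6) 1 'd'
  11: (6,15) 0 ''
  12: (15,1) 2 'ea'
  13: (1,7) 0 ''
  14: (7,12) 1 'f'
  15: (12,5) 2 'fd'
  16: (5,11) 1 'f'
  17: (11,18) 0 ''
  18: (18,10) 1 'g'

[0, 1, 0, 1, 0, 1, 1, 0, 1, 1, 1, 0, 2, 0, 1, 2, 1, 0, 1]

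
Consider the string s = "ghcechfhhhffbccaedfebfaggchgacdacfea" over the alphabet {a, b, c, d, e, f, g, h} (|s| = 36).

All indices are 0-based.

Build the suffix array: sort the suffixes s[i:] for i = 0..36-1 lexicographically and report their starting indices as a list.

rank | idx | suffix
   0 |  35 | a
   1 |  28 | acdacfea
   2 |  31 | acfea
   3 |  15 | aedfebfaggchgacdacfea
   4 |  22 | aggchgacdacfea
   5 |  12 | bccaedfebfaggchgacdacfea
   6 |  20 | bfaggchgacdacfea
   7 |  14 | caedfebfaggchgacdacfea
   8 |  13 | ccaedfebfaggchgacdacfea
   9 |  29 | cdacfea
  10 |   2 | cechfhhhffbccaedfebfaggchgacdacfea
  11 |  32 | cfea
  12 |   4 | chfhhhffbccaedfebfaggchgacdacfea
  13 |  25 | chgacdacfea
  14 |  30 | dacfea
  15 |  17 | dfebfaggchgacdacfea
  16 |  34 | ea
  17 |  19 | ebfaggchgacdacfea
  18 |   3 | echfhhhffbccaedfebfaggchgacdacfea
  19 |  16 | edfebfaggchgacdacfea
  20 |  21 | faggchgacdacfea
  21 |  11 | fbccaedfebfaggchgacdacfea
  22 |  33 | fea
  23 |  18 | febfaggchgacdacfea
  24 |  10 | ffbccaedfebfaggchgacdacfea
  25 |   6 | fhhhffbccaedfebfaggchgacdacfea
  26 |  27 | gacdacfea
  27 |  24 | gchgacdacfea
  28 |  23 | ggchgacdacfea
  29 |   0 | ghcechfhhhffbccaedfebfaggchgacdacfea
  30 |   1 | hcechfhhhffbccaedfebfaggchgacdacfea
  31 |   9 | hffbccaedfebfaggchgacdacfea
  32 |   5 | hfhhhffbccaedfebfaggchgacdacfea
  33 |  26 | hgacdacfea
  34 |   8 | hhffbccaedfebfaggchgacdacfea
  35 |   7 | hhhffbccaedfebfaggchgacdacfea

[35, 28, 31, 15, 22, 12, 20, 14, 13, 29, 2, 32, 4, 25, 30, 17, 34, 19, 3, 16, 21, 11, 33, 18, 10, 6, 27, 24, 23, 0, 1, 9, 5, 26, 8, 7]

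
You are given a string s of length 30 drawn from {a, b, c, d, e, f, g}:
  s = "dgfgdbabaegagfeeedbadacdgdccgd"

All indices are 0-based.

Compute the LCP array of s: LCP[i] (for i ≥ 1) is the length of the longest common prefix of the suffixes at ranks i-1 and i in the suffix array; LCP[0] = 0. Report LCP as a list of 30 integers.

[0, 1, 1, 1, 1, 0, 2, 2, 0, 1, 1, 0, 1, 1, 3, 1, 1, 2, 0, 1, 2, 1, 0, 1, 0, 1, 2, 2, 1, 2]

rank | idx | suffix
   0 |   6 | abaegagfeeedbadacdgdccgd
   1 |  21 | acdgdccgd
   2 |  19 | adacdgdccgd
   3 |   8 | aegagfeeedbadacdgdccgd
   4 |  11 | agfeeedbadacdgdccgd
   5 |   5 | babaegagfeeedbadacdgdccgd
   6 |  18 | badacdgdccgd
   7 |   7 | baegagfeeedbadacdgdccgd
   8 |  26 | ccgd
   9 |  22 | cdgdccgd
  10 |  27 | cgd
  11 |  29 | d
  12 |  20 | dacdgdccgd
  13 |   4 | dbabaegagfeeedbadacdgdccgd
  14 |  17 | dbadacdgdccgd
  15 |  25 | dccgd
  16 |  23 | dgdccgd
  17 |   0 | dgfgdbabaegagfeeedbadacdgdccgd
  18 |  16 | edbadacdgdccgd
  19 |  15 | eedbadacdgdccgd
  20 |  14 | eeedbadacdgdccgd
  21 |   9 | egagfeeedbadacdgdccgd
  22 |  13 | feeedbadacdgdccgd
  23 |   2 | fgdbabaegagfeeedbadacdgdccgd
  24 |  10 | gagfeeedbadacdgdccgd
  25 |  28 | gd
  26 |   3 | gdbabaegagfeeedbadacdgdccgd
  27 |  24 | gdccgd
  28 |  12 | gfeeedbadacdgdccgd
  29 |   1 | gfgdbabaegagfeeedbadacdgdccgd

SA = [6, 21, 19, 8, 11, 5, 18, 7, 26, 22, 27, 29, 20, 4, 17, 25, 23, 0, 16, 15, 14, 9, 13, 2, 10, 28, 3, 24, 12, 1]
i: (SA[i-1],SA[i]) lcp shared
  1: (6,21) 1 'a'
  2: (21,19) 1 'a'
  3: (19,8) 1 'a'
  4: (8,11) 1 'a'
  5: (11,5) 0 ''
  6: (5,18) 2 'ba'
  7: (18,7) 2 'ba'
  8: (7,26) 0 ''
  9: (26,22) 1 'c'
  10: (22,27) 1 'c'
  11: (27,29) 0 ''
  12: (29,20) 1 'd'
  13: (20,4) 1 'd'
  14: (4,17) 3 'dba'
  15: (17,25) 1 'd'
  16: (25,23) 1 'd'
  17: (23,0) 2 'dg'
  18: (0,16) 0 ''
  19: (16,15) 1 'e'
  20: (15,14) 2 'ee'
  21: (14,9) 1 'e'
  22: (9,13) 0 ''
  23: (13,2) 1 'f'
  24: (2,10) 0 ''
  25: (10,28) 1 'g'
  26: (28,3) 2 'gd'
  27: (3,24) 2 'gd'
  28: (24,12) 1 'g'
  29: (12,1) 2 'gf'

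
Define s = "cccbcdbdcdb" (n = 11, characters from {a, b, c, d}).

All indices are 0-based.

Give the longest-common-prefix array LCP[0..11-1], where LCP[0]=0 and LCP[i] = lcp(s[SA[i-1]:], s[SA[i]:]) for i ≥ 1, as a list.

[0, 1, 1, 0, 1, 2, 1, 3, 0, 2, 1]

rank | idx | suffix
   0 |  10 | b
   1 |   3 | bcdbdcdb
   2 |   6 | bdcdb
   3 |   2 | cbcdbdcdb
   4 |   1 | ccbcdbdcdb
   5 |   0 | cccbcdbdcdb
   6 |   8 | cdb
   7 |   4 | cdbdcdb
   8 |   9 | db
   9 |   5 | dbdcdb
  10 |   7 | dcdb

SA = [10, 3, 6, 2, 1, 0, 8, 4, 9, 5, 7]
i: (SA[i-1],SA[i]) lcp shared
  1: (10,3) 1 'b'
  2: (3,6) 1 'b'
  3: (6,2) 0 ''
  4: (2,1) 1 'c'
  5: (1,0) 2 'cc'
  6: (0,8) 1 'c'
  7: (8,4) 3 'cdb'
  8: (4,9) 0 ''
  9: (9,5) 2 'db'
  10: (5,7) 1 'd'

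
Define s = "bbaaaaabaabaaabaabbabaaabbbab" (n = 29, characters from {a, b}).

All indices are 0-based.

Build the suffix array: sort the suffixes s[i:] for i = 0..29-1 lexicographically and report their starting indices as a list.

sorted suffixes:
  #0 SA[0]=2  'aaaaabaabaaabaabbabaaabbbab'
  #1 SA[1]=3  'aaaabaabaaabaabbabaaabbbab'
  #2 SA[2]=4  'aaabaabaaabaabbabaaabbbab'
  #3 SA[3]=11  'aaabaabbabaaabbbab'
  #4 SA[4]=21  'aaabbbab'
  #5 SA[5]=8  'aabaaabaabbabaaabbbab'
  #6 SA[6]=5  'aabaabaaabaabbabaaabbbab'
  #7 SA[7]=12  'aabaabbabaaabbbab'
  #8 SA[8]=15  'aabbabaaabbbab'
  #9 SA[9]=22  'aabbbab'
  #10 SA[10]=27  'ab'
  #11 SA[11]=9  'abaaabaabbabaaabbbab'
  #12 SA[12]=19  'abaaabbbab'
  #13 SA[13]=6  'abaabaaabaabbabaaabbbab'
  #14 SA[14]=13  'abaabbabaaabbbab'
  #15 SA[15]=16  'abbabaaabbbab'
  #16 SA[16]=23  'abbbab'
  #17 SA[17]=28  'b'
  #18 SA[18]=1  'baaaaabaabaaabaabbabaaabbbab'
  #19 SA[19]=10  'baaabaabbabaaabbbab'
  #20 SA[20]=20  'baaabbbab'
  #21 SA[21]=7  'baabaaabaabbabaaabbbab'
  #22 SA[22]=14  'baabbabaaabbbab'
  #23 SA[23]=26  'bab'
  #24 SA[24]=18  'babaaabbbab'
  #25 SA[25]=0  'bbaaaaabaabaaabaabbabaaabbbab'
  #26 SA[26]=25  'bbab'
  #27 SA[27]=17  'bbabaaabbbab'
  #28 SA[28]=24  'bbbab'

[2, 3, 4, 11, 21, 8, 5, 12, 15, 22, 27, 9, 19, 6, 13, 16, 23, 28, 1, 10, 20, 7, 14, 26, 18, 0, 25, 17, 24]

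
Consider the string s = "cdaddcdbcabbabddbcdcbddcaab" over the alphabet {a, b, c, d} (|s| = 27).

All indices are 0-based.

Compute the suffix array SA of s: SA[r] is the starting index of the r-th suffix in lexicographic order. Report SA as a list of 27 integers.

rank→(start, suffix):
  0 → (24, 'aab')
  1 → (25, 'ab')
  2 → (9, 'abbabddbcdcbddcaab')
  3 → (12, 'abddbcdcbddcaab')
  4 → (2, 'addcdbcabbabddbcdcbddcaab')
  5 → (26, 'b')
  6 → (11, 'babddbcdcbddcaab')
  7 → (10, 'bbabddbcdcbddcaab')
  8 → (7, 'bcabbabddbcdcbddcaab')
  9 → (16, 'bcdcbddcaab')
  10 → (13, 'bddbcdcbddcaab')
  11 → (20, 'bddcaab')
  12 → (23, 'caab')
  13 → (8, 'cabbabddbcdcbddcaab')
  14 → (19, 'cbddcaab')
  15 → (0, 'cdaddcdbcabbabddbcdcbddcaab')
  16 → (5, 'cdbcabbabddbcdcbddcaab')
  17 → (17, 'cdcbddcaab')
  18 → (1, 'daddcdbcabbabddbcdcbddcaab')
  19 → (6, 'dbcabbabddbcdcbddcaab')
  20 → (15, 'dbcdcbddcaab')
  21 → (22, 'dcaab')
  22 → (18, 'dcbddcaab')
  23 → (4, 'dcdbcabbabddbcdcbddcaab')
  24 → (14, 'ddbcdcbddcaab')
  25 → (21, 'ddcaab')
  26 → (3, 'ddcdbcabbabddbcdcbddcaab')

[24, 25, 9, 12, 2, 26, 11, 10, 7, 16, 13, 20, 23, 8, 19, 0, 5, 17, 1, 6, 15, 22, 18, 4, 14, 21, 3]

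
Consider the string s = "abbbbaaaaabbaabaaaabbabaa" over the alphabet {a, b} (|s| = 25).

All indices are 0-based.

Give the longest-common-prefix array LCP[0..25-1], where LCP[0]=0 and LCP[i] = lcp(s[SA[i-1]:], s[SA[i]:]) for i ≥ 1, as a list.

[0, 1, 2, 4, 7, 3, 6, 2, 3, 5, 1, 4, 2, 4, 3, 0, 3, 5, 3, 2, 1, 4, 3, 2, 3]

sorted suffixes:
  #0 SA[0]=24  'a'
  #1 SA[1]=23  'aa'
  #2 SA[2]=5  'aaaaabbaabaaaabbabaa'
  #3 SA[3]=6  'aaaabbaabaaaabbabaa'
  #4 SA[4]=15  'aaaabbabaa'
  #5 SA[5]=7  'aaabbaabaaaabbabaa'
  #6 SA[6]=16  'aaabbabaa'
  #7 SA[7]=12  'aabaaaabbabaa'
  #8 SA[8]=8  'aabbaabaaaabbabaa'
  #9 SA[9]=17  'aabbabaa'
  #10 SA[10]=21  'abaa'
  #11 SA[11]=13  'abaaaabbabaa'
  #12 SA[12]=9  'abbaabaaaabbabaa'
  #13 SA[13]=18  'abbabaa'
  #14 SA[14]=0  'abbbbaaaaabbaabaaaabbabaa'
  #15 SA[15]=22  'baa'
  #16 SA[16]=4  'baaaaabbaabaaaabbabaa'
  #17 SA[17]=14  'baaaabbabaa'
  #18 SA[18]=11  'baabaaaabbabaa'
  #19 SA[19]=20  'babaa'
  #20 SA[20]=3  'bbaaaaabbaabaaaabbabaa'
  #21 SA[21]=10  'bbaabaaaabbabaa'
  #22 SA[22]=19  'bbabaa'
  #23 SA[23]=2  'bbbaaaaabbaabaaaabbabaa'
  #24 SA[24]=1  'bbbbaaaaabbaabaaaabbabaa'

SA = [24, 23, 5, 6, 15, 7, 16, 12, 8, 17, 21, 13, 9, 18, 0, 22, 4, 14, 11, 20, 3, 10, 19, 2, 1]
[i] adj suffixes → lcp
  [1] 24/23 → 1 ('a')
  [2] 23/5 → 2 ('aa')
  [3] 5/6 → 4 ('aaaa')
  [4] 6/15 → 7 ('aaaabba')
  [5] 15/7 → 3 ('aaa')
  [6] 7/16 → 6 ('aaabba')
  [7] 16/12 → 2 ('aa')
  [8] 12/8 → 3 ('aab')
  [9] 8/17 → 5 ('aabba')
  [10] 17/21 → 1 ('a')
  [11] 21/13 → 4 ('abaa')
  [12] 13/9 → 2 ('ab')
  [13] 9/18 → 4 ('abba')
  [14] 18/0 → 3 ('abb')
  [15] 0/22 → 0 ('')
  [16] 22/4 → 3 ('baa')
  [17] 4/14 → 5 ('baaaa')
  [18] 14/11 → 3 ('baa')
  [19] 11/20 → 2 ('ba')
  [20] 20/3 → 1 ('b')
  [21] 3/10 → 4 ('bbaa')
  [22] 10/19 → 3 ('bba')
  [23] 19/2 → 2 ('bb')
  [24] 2/1 → 3 ('bbb')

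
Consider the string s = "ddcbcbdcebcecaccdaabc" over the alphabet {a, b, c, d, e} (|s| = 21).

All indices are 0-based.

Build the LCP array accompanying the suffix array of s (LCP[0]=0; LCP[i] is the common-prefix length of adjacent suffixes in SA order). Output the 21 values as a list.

rank | idx | suffix
   0 |  17 | aabc
   1 |  18 | abc
   2 |  13 | accdaabc
   3 |  19 | bc
   4 |   3 | bcbdcebcecaccdaabc
   5 |   9 | bcecaccdaabc
   6 |   5 | bdcebcecaccdaabc
   7 |  20 | c
   8 |  12 | caccdaabc
   9 |   2 | cbcbdcebcecaccdaabc
  10 |   4 | cbdcebcecaccdaabc
  11 |  14 | ccdaabc
  12 |  15 | cdaabc
  13 |   7 | cebcecaccdaabc
  14 |  10 | cecaccdaabc
  15 |  16 | daabc
  16 |   1 | dcbcbdcebcecaccdaabc
  17 |   6 | dcebcecaccdaabc
  18 |   0 | ddcbcbdcebcecaccdaabc
  19 |   8 | ebcecaccdaabc
  20 |  11 | ecaccdaabc

SA = [17, 18, 13, 19, 3, 9, 5, 20, 12, 2, 4, 14, 15, 7, 10, 16, 1, 6, 0, 8, 11]
i: (SA[i-1],SA[i]) lcp shared
  1: (17,18) 1 'a'
  2: (18,13) 1 'a'
  3: (13,19) 0 ''
  4: (19,3) 2 'bc'
  5: (3,9) 2 'bc'
  6: (9,5) 1 'b'
  7: (5,20) 0 ''
  8: (20,12) 1 'c'
  9: (12,2) 1 'c'
  10: (2,4) 2 'cb'
  11: (4,14) 1 'c'
  12: (14,15) 1 'c'
  13: (15,7) 1 'c'
  14: (7,10) 2 'ce'
  15: (10,16) 0 ''
  16: (16,1) 1 'd'
  17: (1,6) 2 'dc'
  18: (6,0) 1 'd'
  19: (0,8) 0 ''
  20: (8,11) 1 'e'

[0, 1, 1, 0, 2, 2, 1, 0, 1, 1, 2, 1, 1, 1, 2, 0, 1, 2, 1, 0, 1]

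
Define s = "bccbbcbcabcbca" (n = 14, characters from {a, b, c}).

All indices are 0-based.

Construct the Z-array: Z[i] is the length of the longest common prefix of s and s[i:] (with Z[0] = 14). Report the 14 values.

[14, 0, 0, 1, 2, 0, 2, 0, 0, 2, 0, 2, 0, 0]

Z[0]=14
i=1: i≥r, start 0; Z[1]=0
i=2: i≥r, start 0; Z[2]=0
i=3: i≥r, start 0; Z[3]=1 scan→box=[3,4)
i=4: i≥r, start 0; Z[4]=2 scan→box=[4,6)
i=5: min(r-i=1, Z[1]=0)=0; Z[5]=0
i=6: i≥r, start 0; Z[6]=2 scan→box=[6,8)
i=7: min(r-i=1, Z[1]=0)=0; Z[7]=0
i=8: i≥r, start 0; Z[8]=0
i=9: i≥r, start 0; Z[9]=2 scan→box=[9,11)
i=10: min(r-i=1, Z[1]=0)=0; Z[10]=0
i=11: i≥r, start 0; Z[11]=2 scan→box=[11,13)
i=12: min(r-i=1, Z[1]=0)=0; Z[12]=0
i=13: i≥r, start 0; Z[13]=0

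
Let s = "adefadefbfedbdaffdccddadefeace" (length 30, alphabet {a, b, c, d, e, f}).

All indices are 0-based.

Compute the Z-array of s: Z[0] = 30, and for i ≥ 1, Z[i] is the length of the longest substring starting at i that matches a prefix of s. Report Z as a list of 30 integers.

Z[0]=30
i=1: outside box; Z[1]=0
i=2: outside box; Z[2]=0
i=3: outside box; Z[3]=0
i=4: outside box; Z[4]=4 scan→box=[4,8)
i=5: min(r-i=3, Z[1]=0)=0; Z[5]=0
i=6: min(r-i=2, Z[2]=0)=0; Z[6]=0
i=7: min(r-i=1, Z[3]=0)=0; Z[7]=0
i=8: outside box; Z[8]=0
i=9: outside box; Z[9]=0
i=10: outside box; Z[10]=0
i=11: outside box; Z[11]=0
i=12: outside box; Z[12]=0
i=13: outside box; Z[13]=0
i=14: outside box; Z[14]=1 scan→box=[14,15)
i=15: outside box; Z[15]=0
i=16: outside box; Z[16]=0
i=17: outside box; Z[17]=0
i=18: outside box; Z[18]=0
i=19: outside box; Z[19]=0
i=20: outside box; Z[20]=0
i=21: outside box; Z[21]=0
i=22: outside box; Z[22]=4 scan→box=[22,26)
i=23: min(r-i=3, Z[1]=0)=0; Z[23]=0
i=24: min(r-i=2, Z[2]=0)=0; Z[24]=0
i=25: min(r-i=1, Z[3]=0)=0; Z[25]=0
i=26: outside box; Z[26]=0
i=27: outside box; Z[27]=1 scan→box=[27,28)
i=28: outside box; Z[28]=0
i=29: outside box; Z[29]=0

[30, 0, 0, 0, 4, 0, 0, 0, 0, 0, 0, 0, 0, 0, 1, 0, 0, 0, 0, 0, 0, 0, 4, 0, 0, 0, 0, 1, 0, 0]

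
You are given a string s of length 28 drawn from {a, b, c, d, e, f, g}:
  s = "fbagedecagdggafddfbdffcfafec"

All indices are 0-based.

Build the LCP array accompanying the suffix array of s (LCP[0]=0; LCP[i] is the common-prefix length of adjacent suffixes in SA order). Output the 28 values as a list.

rank→(start, suffix):
  0 → (13, 'afddfbdffcfafec')
  1 → (24, 'afec')
  2 → (8, 'agdggafddfbdffcfafec')
  3 → (2, 'agedecagdggafddfbdffcfafec')
  4 → (1, 'bagedecagdggafddfbdffcfafec')
  5 → (18, 'bdffcfafec')
  6 → (27, 'c')
  7 → (7, 'cagdggafddfbdffcfafec')
  8 → (22, 'cfafec')
  9 → (15, 'ddfbdffcfafec')
  10 → (5, 'decagdggafddfbdffcfafec')
  11 → (16, 'dfbdffcfafec')
  12 → (19, 'dffcfafec')
  13 → (10, 'dggafddfbdffcfafec')
  14 → (26, 'ec')
  15 → (6, 'ecagdggafddfbdffcfafec')
  16 → (4, 'edecagdggafddfbdffcfafec')
  17 → (23, 'fafec')
  18 → (0, 'fbagedecagdggafddfbdffcfafec')
  19 → (17, 'fbdffcfafec')
  20 → (21, 'fcfafec')
  21 → (14, 'fddfbdffcfafec')
  22 → (25, 'fec')
  23 → (20, 'ffcfafec')
  24 → (12, 'gafddfbdffcfafec')
  25 → (9, 'gdggafddfbdffcfafec')
  26 → (3, 'gedecagdggafddfbdffcfafec')
  27 → (11, 'ggafddfbdffcfafec')

SA = [13, 24, 8, 2, 1, 18, 27, 7, 22, 15, 5, 16, 19, 10, 26, 6, 4, 23, 0, 17, 21, 14, 25, 20, 12, 9, 3, 11]
rank  pair      lcp
   1  s[13:],s[24:]  2  'af'
   2  s[24:],s[8:]  1  'a'
   3  s[8:],s[2:]  2  'ag'
   4  s[2:],s[1:]  0  ''
   5  s[1:],s[18:]  1  'b'
   6  s[18:],s[27:]  0  ''
   7  s[27:],s[7:]  1  'c'
   8  s[7:],s[22:]  1  'c'
   9  s[22:],s[15:]  0  ''
  10  s[15:],s[5:]  1  'd'
  11  s[5:],s[16:]  1  'd'
  12  s[16:],s[19:]  2  'df'
  13  s[19:],s[10:]  1  'd'
  14  s[10:],s[26:]  0  ''
  15  s[26:],s[6:]  2  'ec'
  16  s[6:],s[4:]  1  'e'
  17  s[4:],s[23:]  0  ''
  18  s[23:],s[0:]  1  'f'
  19  s[0:],s[17:]  2  'fb'
  20  s[17:],s[21:]  1  'f'
  21  s[21:],s[14:]  1  'f'
  22  s[14:],s[25:]  1  'f'
  23  s[25:],s[20:]  1  'f'
  24  s[20:],s[12:]  0  ''
  25  s[12:],s[9:]  1  'g'
  26  s[9:],s[3:]  1  'g'
  27  s[3:],s[11:]  1  'g'

[0, 2, 1, 2, 0, 1, 0, 1, 1, 0, 1, 1, 2, 1, 0, 2, 1, 0, 1, 2, 1, 1, 1, 1, 0, 1, 1, 1]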